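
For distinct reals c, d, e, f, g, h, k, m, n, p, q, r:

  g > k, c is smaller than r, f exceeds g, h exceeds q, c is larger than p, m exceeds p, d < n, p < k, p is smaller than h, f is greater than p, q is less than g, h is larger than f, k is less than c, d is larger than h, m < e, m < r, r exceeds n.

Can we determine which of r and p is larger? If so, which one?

The relevant relations are p < k; k < g; g < f; f < h; h < d; d < n; n < r.
Chaining these gives p < k < g < f < h < d < n < r.
So r is larger.

r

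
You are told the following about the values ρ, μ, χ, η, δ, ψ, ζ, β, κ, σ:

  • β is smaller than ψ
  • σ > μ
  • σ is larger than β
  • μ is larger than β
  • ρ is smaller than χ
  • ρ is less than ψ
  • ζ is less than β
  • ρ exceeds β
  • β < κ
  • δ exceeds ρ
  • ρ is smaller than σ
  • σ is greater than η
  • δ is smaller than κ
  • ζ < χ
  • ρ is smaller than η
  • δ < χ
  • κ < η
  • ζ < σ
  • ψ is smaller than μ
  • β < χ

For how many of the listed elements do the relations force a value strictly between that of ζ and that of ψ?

The relations place ζ below ψ. An element lies strictly between them when it is forced above ζ and also forced below ψ.
Above ζ: {β, ρ, δ, κ, μ, η, σ, χ}. Below ψ: {β, ρ}.
Intersection: {β, ρ} — 2.

2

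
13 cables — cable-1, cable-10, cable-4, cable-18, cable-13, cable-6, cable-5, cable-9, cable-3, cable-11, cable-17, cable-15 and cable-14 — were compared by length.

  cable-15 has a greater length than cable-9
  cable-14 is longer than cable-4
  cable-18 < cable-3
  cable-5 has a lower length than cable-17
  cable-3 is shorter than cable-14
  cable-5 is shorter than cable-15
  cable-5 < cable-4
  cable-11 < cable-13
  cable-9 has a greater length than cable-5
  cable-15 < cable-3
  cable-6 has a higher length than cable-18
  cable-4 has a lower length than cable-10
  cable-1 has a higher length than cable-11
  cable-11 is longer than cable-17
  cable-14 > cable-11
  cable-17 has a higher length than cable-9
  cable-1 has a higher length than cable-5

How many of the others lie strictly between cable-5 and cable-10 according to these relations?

1

The relations place cable-5 below cable-10. An element lies strictly between them when it is forced above cable-5 and also forced below cable-10.
Above cable-5: {cable-9, cable-17, cable-4, cable-11, cable-13, cable-15, cable-3, cable-1, cable-14}. Below cable-10: {cable-4}.
Intersection: {cable-4} — 1.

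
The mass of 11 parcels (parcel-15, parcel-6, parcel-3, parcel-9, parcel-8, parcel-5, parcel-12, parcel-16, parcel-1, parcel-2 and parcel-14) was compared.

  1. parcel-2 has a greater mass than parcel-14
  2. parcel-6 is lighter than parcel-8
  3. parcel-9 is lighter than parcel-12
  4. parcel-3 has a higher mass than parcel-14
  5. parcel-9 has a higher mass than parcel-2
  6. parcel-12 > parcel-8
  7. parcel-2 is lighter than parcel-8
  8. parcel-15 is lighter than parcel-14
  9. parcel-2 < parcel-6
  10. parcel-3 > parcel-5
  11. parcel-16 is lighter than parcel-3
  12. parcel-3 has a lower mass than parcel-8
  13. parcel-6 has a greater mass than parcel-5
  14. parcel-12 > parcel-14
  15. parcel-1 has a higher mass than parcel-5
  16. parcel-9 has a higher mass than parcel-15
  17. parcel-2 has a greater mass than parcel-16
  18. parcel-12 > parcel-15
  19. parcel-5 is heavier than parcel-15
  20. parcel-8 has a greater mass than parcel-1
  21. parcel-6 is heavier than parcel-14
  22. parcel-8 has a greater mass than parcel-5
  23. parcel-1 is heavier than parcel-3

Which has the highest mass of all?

Chaining downward from parcel-12: directly below it, parcel-15, parcel-14, parcel-9, parcel-8; then parcel-2, parcel-5, parcel-3, parcel-1, parcel-6; then parcel-16.
That covers every other element, and nothing is given above parcel-12, so parcel-12 is the highest mass.

parcel-12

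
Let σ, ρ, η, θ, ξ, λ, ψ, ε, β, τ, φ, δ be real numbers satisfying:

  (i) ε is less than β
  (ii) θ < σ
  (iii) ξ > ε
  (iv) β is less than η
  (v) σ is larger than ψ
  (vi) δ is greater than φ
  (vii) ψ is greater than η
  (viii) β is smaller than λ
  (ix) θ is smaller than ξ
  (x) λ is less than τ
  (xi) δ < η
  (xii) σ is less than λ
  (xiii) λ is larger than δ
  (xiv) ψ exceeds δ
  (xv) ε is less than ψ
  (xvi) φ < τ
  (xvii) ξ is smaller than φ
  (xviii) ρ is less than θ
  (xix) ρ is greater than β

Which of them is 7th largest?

The consecutive relations fix a unique order: ε < β < ρ < θ < ξ < φ < δ < η < ψ < σ < λ < τ.
Counting 7 from the largest end gives φ.

φ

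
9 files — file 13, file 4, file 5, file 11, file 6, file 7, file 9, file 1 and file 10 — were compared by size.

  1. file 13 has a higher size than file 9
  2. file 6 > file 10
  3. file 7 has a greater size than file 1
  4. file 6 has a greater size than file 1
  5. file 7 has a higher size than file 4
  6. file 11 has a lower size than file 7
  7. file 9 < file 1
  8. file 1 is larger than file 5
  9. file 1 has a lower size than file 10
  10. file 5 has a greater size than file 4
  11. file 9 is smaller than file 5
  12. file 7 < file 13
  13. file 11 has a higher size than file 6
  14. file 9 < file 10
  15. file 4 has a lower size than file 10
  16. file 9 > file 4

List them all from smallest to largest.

file 4 < file 9 < file 5 < file 1 < file 10 < file 6 < file 11 < file 7 < file 13

Each adjacent pair is fixed by a given relation: file 4 < file 9; file 9 < file 5; file 5 < file 1; file 1 < file 10; file 10 < file 6; file 6 < file 11; file 11 < file 7; file 7 < file 13. Chaining them end to end gives the full order.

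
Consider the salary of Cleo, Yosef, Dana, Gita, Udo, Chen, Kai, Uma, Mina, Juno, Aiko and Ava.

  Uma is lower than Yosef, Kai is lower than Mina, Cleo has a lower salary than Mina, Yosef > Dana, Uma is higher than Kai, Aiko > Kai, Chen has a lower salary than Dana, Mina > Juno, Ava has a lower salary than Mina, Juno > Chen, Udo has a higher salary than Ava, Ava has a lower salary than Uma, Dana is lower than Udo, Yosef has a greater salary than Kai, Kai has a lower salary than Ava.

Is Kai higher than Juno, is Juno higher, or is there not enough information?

undetermined

Following every chain through Kai: above Kai we get Ava, Uma, Aiko, Yosef, Udo, Mina.
Juno is not reached, and no chain runs the other way from Juno to Kai.
So the given relations leave the order of Kai and Juno undetermined.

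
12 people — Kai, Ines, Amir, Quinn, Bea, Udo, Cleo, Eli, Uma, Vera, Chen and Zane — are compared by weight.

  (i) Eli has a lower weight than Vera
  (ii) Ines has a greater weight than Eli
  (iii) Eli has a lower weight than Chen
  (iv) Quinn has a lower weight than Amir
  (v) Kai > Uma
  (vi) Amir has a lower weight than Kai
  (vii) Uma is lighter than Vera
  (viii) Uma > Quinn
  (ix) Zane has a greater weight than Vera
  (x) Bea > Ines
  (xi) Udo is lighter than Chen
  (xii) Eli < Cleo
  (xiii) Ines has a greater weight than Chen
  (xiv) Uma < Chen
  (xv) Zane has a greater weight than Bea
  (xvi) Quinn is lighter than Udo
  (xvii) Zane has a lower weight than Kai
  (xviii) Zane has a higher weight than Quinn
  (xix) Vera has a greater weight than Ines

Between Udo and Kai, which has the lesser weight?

Following the relations from Udo: Udo < Chen < Ines < Bea < Zane < Kai.
So Udo < Kai; Udo is the lighter of the two.

Udo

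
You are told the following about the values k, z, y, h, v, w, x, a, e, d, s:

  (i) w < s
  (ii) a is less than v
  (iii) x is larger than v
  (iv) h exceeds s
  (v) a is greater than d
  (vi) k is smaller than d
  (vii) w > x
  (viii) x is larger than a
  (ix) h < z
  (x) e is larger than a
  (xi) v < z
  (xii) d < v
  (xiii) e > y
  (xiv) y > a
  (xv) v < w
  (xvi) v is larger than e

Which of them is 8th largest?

y

Piecing the relations together gives one ordering: k < d < a < y < e < v < x < w < s < h < z.
Counting 8 from the largest end gives y.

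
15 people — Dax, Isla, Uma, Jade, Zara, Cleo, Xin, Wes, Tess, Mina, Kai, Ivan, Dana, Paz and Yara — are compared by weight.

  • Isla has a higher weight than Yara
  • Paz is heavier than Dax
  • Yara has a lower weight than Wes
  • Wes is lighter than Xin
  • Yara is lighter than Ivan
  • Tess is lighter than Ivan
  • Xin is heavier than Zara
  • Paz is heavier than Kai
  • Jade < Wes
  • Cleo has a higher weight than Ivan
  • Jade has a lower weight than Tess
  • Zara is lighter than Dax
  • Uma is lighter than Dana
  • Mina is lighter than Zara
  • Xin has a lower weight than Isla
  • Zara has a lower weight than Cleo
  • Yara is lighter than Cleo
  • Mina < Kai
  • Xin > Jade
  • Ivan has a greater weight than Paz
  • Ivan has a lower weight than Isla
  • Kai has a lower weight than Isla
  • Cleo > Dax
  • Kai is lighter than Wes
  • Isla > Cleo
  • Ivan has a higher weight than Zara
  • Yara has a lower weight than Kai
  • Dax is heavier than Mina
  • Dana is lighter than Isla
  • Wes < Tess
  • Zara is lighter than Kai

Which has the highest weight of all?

Isla

Chaining downward from Isla: directly below it, Yara, Dana, Kai, Xin, Ivan, Cleo; then Mina, Zara, Dax, Jade, Uma, Wes, Paz, Tess.
That covers every other element, and nothing is given above Isla, so Isla is the highest weight.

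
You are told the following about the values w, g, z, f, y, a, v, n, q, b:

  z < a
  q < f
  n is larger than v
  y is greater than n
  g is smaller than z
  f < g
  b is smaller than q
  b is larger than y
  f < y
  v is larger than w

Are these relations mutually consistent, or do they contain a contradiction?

inconsistent

We have f < y stated directly, yet also y < b < q < f by chaining the others — so y < f. Contradiction.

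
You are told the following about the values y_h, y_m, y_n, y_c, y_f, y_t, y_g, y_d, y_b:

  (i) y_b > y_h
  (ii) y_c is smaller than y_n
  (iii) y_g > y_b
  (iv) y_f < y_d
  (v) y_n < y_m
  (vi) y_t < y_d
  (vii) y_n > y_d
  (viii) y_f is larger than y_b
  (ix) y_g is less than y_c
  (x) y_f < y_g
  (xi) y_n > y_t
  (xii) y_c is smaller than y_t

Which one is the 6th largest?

The consecutive relations fix a unique order: y_h < y_b < y_f < y_g < y_c < y_t < y_d < y_n < y_m.
Counting 6 from the largest end gives y_g.

y_g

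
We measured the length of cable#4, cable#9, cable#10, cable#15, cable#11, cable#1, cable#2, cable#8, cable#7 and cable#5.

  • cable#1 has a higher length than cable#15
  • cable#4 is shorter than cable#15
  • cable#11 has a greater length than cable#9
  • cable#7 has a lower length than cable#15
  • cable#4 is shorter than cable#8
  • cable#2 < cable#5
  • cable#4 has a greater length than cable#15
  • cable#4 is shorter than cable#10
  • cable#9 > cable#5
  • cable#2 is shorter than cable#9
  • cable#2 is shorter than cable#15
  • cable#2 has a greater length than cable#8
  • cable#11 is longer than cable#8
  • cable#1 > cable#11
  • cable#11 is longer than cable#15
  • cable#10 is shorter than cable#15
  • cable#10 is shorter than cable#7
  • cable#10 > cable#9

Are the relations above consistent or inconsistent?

inconsistent

We have cable#15 < cable#4 stated directly, yet also cable#4 < cable#8 < cable#2 < cable#5 < cable#9 < cable#10 < cable#7 < cable#15 by chaining the others — so cable#4 < cable#15. Contradiction.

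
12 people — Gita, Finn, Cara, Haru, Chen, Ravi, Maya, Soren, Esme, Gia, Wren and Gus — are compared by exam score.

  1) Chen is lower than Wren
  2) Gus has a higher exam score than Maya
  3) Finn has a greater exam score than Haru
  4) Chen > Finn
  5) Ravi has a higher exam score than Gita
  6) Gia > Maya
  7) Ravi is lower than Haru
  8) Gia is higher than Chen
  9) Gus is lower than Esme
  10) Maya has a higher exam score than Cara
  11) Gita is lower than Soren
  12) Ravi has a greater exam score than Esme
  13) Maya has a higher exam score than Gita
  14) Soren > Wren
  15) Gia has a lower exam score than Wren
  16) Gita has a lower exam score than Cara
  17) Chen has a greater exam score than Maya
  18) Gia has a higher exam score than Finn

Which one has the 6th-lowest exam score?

Ravi

Chaining the given pairs: Gita < Cara < Maya < Gus < Esme < Ravi < Haru < Finn < Chen < Gia < Wren < Soren.
Counting 6 from the smallest end gives Ravi.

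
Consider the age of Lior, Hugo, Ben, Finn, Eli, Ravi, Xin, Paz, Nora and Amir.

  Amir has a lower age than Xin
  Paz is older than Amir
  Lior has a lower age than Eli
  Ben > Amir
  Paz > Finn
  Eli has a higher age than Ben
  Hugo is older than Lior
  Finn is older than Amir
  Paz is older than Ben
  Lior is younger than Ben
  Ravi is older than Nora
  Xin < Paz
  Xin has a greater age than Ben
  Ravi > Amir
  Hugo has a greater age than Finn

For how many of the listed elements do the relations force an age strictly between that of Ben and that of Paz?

1

Chaining upward from Ben reaches: Xin, Eli.
Chaining downward from Paz reaches: Amir, Finn, Lior, Xin.
Strictly between Ben and Paz are those in both lists: Xin — 1 element.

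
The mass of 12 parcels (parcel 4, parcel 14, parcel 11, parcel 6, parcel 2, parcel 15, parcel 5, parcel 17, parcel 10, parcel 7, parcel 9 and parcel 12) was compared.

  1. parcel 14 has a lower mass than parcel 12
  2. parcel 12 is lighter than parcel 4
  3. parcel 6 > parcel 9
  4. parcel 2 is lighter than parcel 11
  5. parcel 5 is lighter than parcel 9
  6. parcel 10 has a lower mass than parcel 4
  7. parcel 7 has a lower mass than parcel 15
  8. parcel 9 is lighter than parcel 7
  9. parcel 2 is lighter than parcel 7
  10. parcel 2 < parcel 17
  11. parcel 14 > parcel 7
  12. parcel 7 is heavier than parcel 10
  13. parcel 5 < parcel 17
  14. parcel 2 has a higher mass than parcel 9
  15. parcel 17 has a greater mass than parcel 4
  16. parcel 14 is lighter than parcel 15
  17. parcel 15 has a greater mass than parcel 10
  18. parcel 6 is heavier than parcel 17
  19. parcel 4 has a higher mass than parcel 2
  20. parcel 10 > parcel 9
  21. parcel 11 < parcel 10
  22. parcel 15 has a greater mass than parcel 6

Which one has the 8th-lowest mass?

parcel 12

Piecing the relations together gives one ordering: parcel 5 < parcel 9 < parcel 2 < parcel 11 < parcel 10 < parcel 7 < parcel 14 < parcel 12 < parcel 4 < parcel 17 < parcel 6 < parcel 15.
The 8th smallest is parcel 12.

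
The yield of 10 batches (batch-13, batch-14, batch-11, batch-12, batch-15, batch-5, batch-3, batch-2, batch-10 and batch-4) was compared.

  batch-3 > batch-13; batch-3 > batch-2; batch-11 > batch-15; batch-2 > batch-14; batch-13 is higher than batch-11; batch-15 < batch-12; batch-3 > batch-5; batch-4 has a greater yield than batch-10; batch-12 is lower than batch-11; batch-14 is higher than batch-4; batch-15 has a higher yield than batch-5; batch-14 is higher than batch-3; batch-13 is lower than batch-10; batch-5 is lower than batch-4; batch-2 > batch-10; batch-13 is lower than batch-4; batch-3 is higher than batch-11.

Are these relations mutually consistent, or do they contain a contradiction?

inconsistent

Chaining the given relations yields batch-14 < batch-2 < batch-3, so batch-14 < batch-3. But one relation states batch-3 < batch-14. These cannot both hold.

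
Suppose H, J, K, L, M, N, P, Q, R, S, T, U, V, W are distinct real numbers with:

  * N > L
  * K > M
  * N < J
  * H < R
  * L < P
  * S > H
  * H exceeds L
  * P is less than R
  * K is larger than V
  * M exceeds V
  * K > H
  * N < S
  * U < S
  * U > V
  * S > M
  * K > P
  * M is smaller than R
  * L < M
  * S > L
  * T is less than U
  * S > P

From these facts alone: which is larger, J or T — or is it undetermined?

undetermined

Following every chain through T: above T we get U, S.
J is not reached, and no chain runs the other way from J to T.
So the given relations leave the order of T and J undetermined.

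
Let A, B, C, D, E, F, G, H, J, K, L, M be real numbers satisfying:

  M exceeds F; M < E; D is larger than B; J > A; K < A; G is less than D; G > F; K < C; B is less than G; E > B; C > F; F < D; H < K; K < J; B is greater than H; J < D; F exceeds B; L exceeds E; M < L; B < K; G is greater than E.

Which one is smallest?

B is not least since H < B; K is not least since H < K; F is not least since B < F; A is not least since K < A; M is not least since F < M; J is not least since A < J; E is not least since M < E; G is not least since B < G; C is not least since F < C; L is not least since M < L; D is not least since J < D.
Only H has nothing below it, so H is the smallest.

H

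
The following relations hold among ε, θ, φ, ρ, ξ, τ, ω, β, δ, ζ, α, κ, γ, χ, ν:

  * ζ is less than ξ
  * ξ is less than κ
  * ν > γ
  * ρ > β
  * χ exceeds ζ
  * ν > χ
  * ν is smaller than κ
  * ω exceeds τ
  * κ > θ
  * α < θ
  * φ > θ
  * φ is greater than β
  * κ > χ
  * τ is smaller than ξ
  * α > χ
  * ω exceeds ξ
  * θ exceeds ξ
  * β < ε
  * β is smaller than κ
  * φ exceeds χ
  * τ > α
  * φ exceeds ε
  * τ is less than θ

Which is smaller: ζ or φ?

Link the given pairs in sequence: ζ < χ; χ < α; α < τ; τ < θ; θ < φ.
Together: ζ < χ < α < τ < θ < φ.
So ζ < φ; ζ is the smaller of the two.

ζ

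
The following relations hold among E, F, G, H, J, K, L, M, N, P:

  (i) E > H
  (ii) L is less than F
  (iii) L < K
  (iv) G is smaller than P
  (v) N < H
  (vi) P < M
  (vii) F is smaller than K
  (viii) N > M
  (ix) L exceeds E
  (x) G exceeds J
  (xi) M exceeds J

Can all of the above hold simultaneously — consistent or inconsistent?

Every relation is compatible with J < G < P < M < N < H < E < L < F < K; the set is consistent.

consistent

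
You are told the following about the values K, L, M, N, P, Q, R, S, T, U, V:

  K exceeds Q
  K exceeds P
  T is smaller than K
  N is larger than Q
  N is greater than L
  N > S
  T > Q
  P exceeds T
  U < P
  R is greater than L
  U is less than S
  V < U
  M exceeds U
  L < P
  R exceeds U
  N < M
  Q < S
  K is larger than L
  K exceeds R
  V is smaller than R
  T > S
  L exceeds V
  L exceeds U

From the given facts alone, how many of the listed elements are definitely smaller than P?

Directly below P: U, L, T.
One step further: Q, V, S (6 so far).
Nothing else is reachable below P; 6 in all.

6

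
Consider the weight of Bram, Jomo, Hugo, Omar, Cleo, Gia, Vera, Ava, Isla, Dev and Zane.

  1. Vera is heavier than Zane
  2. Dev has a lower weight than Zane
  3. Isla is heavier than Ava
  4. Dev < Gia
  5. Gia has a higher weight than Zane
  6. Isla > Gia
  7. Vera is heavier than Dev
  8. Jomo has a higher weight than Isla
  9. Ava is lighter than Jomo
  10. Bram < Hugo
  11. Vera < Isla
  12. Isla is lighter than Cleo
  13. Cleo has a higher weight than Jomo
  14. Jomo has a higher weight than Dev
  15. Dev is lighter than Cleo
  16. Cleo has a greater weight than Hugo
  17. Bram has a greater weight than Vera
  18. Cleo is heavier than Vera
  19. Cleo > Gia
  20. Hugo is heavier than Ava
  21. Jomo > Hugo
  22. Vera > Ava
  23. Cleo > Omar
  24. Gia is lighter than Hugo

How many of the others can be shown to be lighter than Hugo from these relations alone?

6

The elements the relations force below Hugo are Dev, Zane, Gia, Ava, Vera, Bram — no chain reaches any other.
That is 6.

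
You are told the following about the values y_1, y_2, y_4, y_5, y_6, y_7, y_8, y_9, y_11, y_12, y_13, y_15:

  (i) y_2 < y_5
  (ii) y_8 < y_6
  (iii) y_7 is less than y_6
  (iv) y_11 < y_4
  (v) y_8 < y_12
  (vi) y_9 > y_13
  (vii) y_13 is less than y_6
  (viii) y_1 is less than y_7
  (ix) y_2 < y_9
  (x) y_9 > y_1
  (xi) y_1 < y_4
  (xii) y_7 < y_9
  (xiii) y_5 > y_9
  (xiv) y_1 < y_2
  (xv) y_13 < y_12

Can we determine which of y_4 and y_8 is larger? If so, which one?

undetermined

Following every chain through y_8: above y_8 we get y_12, y_6.
y_4 is not reached, and no chain runs the other way from y_4 to y_8.
So the given relations leave the order of y_8 and y_4 undetermined.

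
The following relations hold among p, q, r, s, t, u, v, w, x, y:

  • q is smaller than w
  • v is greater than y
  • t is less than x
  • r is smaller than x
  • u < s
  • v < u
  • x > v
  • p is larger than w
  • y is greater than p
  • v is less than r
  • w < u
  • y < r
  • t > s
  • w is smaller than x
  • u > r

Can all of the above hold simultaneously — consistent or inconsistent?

Every relation is compatible with q < w < p < y < v < r < u < s < t < x; the set is consistent.

consistent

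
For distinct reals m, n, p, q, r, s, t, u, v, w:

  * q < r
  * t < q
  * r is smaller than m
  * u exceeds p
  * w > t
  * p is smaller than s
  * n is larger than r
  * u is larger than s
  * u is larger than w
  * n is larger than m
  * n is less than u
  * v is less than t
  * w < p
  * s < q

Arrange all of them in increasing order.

v < t < w < p < s < q < r < m < n < u

Each adjacent pair is fixed by a given relation: v < t; t < w; w < p; p < s; s < q; q < r; r < m; m < n; n < u. Chaining them end to end gives the full order.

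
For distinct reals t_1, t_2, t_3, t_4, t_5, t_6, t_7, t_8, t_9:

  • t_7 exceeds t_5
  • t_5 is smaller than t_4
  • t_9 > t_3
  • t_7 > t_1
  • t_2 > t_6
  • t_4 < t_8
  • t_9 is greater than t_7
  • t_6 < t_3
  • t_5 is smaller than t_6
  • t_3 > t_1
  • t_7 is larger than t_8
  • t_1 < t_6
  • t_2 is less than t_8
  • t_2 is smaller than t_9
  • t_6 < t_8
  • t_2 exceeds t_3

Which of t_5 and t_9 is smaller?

The relevant relations are t_5 < t_6; t_6 < t_3; t_3 < t_2; t_2 < t_8; t_8 < t_7; t_7 < t_9.
Chaining these gives t_5 < t_6 < t_3 < t_2 < t_8 < t_7 < t_9.
So t_5 < t_9; t_5 is the smaller of the two.

t_5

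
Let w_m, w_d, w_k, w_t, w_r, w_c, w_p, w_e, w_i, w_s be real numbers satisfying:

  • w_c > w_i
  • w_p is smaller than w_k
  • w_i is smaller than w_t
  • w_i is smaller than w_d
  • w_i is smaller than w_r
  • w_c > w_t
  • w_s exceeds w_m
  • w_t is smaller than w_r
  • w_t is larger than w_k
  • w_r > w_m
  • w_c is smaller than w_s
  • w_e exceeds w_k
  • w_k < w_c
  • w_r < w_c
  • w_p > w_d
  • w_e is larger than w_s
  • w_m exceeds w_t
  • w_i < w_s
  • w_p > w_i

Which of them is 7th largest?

w_k

The consecutive relations fix a unique order: w_i < w_d < w_p < w_k < w_t < w_m < w_r < w_c < w_s < w_e.
Counting 7 from the largest end gives w_k.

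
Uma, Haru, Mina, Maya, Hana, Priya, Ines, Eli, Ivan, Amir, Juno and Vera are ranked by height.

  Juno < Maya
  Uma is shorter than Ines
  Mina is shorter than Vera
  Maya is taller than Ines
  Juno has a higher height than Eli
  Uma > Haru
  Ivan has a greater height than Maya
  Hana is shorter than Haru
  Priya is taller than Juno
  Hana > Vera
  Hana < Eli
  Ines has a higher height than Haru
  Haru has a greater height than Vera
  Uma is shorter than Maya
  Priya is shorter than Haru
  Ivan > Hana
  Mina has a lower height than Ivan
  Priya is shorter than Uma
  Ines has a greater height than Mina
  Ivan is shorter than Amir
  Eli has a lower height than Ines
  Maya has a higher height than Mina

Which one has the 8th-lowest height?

Uma

The consecutive relations fix a unique order: Mina < Vera < Hana < Eli < Juno < Priya < Haru < Uma < Ines < Maya < Ivan < Amir.
Counting 8 from the smallest end gives Uma.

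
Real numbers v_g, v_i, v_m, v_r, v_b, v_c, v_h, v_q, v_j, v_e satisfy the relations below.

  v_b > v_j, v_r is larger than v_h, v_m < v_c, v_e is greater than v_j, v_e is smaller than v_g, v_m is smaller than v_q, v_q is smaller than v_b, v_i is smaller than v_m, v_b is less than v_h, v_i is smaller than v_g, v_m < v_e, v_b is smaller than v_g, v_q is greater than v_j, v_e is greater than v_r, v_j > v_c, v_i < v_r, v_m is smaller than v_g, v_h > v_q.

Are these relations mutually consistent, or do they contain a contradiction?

consistent

Every relation is compatible with v_i < v_m < v_c < v_j < v_q < v_b < v_h < v_r < v_e < v_g; the set is consistent.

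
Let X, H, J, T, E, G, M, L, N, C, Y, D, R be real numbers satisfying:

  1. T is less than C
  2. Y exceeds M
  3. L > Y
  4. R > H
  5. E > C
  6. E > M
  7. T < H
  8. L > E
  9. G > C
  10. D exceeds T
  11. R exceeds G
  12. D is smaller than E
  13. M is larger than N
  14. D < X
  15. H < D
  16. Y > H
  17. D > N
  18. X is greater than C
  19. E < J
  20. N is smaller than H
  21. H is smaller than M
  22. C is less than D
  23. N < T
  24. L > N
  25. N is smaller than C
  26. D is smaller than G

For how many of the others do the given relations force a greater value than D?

6

The elements the relations force above D are X, G, E, L, J, R — no chain reaches any other.
That is 6.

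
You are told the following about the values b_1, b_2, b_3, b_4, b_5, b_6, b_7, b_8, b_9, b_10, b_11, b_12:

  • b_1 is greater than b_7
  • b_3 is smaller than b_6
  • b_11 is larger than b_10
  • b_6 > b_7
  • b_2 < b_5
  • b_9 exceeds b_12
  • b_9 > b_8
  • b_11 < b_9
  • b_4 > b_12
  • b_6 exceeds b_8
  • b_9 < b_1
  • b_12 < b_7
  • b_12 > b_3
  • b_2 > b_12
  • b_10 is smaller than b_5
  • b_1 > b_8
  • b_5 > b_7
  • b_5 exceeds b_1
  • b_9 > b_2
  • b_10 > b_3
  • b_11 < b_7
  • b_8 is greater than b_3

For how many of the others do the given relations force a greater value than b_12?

The elements the relations force above b_12 are b_2, b_7, b_9, b_6, b_1, b_4, b_5 — no chain reaches any other.
That is 7.

7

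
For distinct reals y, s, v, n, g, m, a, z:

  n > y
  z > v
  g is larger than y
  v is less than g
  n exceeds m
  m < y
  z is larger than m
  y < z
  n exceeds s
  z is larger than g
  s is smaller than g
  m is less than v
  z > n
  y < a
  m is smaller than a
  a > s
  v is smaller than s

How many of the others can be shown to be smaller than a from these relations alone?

The elements the relations force below a are m, v, y, s — no chain reaches any other.
That is 4.

4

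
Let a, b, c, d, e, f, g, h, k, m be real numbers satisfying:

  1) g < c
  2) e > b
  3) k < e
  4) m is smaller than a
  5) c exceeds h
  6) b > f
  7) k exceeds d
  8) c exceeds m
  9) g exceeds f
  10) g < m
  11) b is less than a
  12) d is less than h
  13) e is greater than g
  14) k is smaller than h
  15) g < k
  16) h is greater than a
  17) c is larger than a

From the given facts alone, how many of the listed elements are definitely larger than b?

4

The elements the relations force above b are a, e, h, c — no chain reaches any other.
That is 4.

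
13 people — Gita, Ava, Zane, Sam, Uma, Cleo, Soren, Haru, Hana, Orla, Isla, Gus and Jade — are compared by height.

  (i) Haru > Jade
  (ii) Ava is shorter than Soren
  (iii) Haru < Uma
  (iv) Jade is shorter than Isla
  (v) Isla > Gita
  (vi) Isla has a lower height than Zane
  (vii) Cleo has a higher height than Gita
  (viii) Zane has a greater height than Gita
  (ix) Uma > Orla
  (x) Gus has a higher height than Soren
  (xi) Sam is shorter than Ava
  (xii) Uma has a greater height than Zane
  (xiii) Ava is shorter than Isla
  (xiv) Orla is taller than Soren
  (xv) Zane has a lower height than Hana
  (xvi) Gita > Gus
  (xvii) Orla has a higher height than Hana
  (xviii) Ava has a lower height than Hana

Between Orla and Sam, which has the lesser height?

Following the relations from Sam: Sam < Ava < Soren < Gus < Gita < Zane < Hana < Orla.
So Sam < Orla; Sam is the shorter of the two.

Sam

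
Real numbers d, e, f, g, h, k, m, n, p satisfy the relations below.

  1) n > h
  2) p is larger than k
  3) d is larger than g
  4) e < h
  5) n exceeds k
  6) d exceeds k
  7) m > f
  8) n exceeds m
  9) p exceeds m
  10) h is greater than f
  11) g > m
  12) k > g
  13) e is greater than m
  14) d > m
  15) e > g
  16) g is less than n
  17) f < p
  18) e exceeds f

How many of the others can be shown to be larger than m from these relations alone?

7

From m the given relations immediately reach g, e, p, d, n.
From those, k, h — 7 in total.
No other element is forced above m by the given relations, so the count is 7.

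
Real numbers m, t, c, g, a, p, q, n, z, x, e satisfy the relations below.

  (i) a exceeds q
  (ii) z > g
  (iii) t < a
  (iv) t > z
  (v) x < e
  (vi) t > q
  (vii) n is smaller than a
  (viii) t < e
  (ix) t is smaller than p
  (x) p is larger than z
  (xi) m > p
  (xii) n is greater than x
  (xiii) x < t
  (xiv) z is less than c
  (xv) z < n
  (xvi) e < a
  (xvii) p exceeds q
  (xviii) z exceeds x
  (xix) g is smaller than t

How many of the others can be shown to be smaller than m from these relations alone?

From m the given relations immediately reach p.
From those, q, z, t — 4 in total.
From those, x, g — 6 in total.
Nothing else is reachable below m; 6 in all.

6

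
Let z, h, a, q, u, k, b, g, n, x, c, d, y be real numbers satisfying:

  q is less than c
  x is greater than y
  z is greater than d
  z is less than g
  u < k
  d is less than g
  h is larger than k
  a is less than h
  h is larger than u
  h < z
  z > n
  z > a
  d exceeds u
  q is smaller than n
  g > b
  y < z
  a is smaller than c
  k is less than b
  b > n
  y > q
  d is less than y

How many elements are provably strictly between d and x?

The relations place d below x. An element lies strictly between them when it is forced above d and also forced below x.
Above d: {y, z, g}. Below x: {u, q, y}.
Intersection: {y} — 1.

1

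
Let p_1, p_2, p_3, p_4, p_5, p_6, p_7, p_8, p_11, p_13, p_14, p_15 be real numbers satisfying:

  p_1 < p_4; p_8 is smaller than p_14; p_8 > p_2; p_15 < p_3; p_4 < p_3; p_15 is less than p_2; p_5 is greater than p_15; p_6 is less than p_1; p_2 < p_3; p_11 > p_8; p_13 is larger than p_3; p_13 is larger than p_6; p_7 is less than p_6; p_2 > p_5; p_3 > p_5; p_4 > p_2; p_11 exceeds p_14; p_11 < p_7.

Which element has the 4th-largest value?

Chaining the given pairs: p_15 < p_5 < p_2 < p_8 < p_14 < p_11 < p_7 < p_6 < p_1 < p_4 < p_3 < p_13.
Counting 4 from the largest end gives p_1.

p_1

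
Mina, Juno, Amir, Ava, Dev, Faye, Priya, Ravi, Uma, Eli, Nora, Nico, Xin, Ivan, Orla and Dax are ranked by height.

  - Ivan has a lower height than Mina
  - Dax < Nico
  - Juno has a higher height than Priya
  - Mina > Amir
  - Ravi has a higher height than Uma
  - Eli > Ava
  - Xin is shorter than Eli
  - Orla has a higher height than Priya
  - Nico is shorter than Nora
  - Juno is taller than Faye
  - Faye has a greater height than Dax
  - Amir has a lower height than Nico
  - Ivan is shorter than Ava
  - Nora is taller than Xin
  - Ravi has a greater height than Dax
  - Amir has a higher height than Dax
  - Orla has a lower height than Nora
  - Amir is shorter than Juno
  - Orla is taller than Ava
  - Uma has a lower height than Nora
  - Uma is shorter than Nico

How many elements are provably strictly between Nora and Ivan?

2

Chaining upward from Ivan reaches: Ava, Orla, Mina, Eli.
Chaining downward from Nora reaches: Dax, Priya, Amir, Uma, Xin, Nico, Ava, Orla.
Strictly between Ivan and Nora are those in both lists: Ava, Orla — 2 elements.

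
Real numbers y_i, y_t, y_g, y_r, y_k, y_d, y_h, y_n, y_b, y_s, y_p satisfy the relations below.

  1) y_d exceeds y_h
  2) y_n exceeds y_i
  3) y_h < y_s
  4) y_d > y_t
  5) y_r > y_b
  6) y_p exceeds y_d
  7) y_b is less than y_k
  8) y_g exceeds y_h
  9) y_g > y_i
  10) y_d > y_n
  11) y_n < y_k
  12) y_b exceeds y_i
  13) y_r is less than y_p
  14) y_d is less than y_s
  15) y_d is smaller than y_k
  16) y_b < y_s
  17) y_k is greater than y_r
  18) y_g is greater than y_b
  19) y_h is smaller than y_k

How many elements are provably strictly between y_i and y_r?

The relations place y_i below y_r. An element lies strictly between them when it is forced above y_i and also forced below y_r.
Above y_i: {y_n, y_d, y_b, y_s, y_g, y_p, y_k}. Below y_r: {y_b}.
Intersection: {y_b} — 1.

1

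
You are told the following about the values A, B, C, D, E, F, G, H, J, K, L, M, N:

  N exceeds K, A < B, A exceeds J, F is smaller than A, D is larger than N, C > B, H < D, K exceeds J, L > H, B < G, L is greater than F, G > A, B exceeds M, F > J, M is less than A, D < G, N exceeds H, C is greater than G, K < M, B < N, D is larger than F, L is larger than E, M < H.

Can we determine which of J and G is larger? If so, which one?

J < K < M < A < B < N < D < G, by transitivity through K, M, A, B, N, D.
So G is larger.

G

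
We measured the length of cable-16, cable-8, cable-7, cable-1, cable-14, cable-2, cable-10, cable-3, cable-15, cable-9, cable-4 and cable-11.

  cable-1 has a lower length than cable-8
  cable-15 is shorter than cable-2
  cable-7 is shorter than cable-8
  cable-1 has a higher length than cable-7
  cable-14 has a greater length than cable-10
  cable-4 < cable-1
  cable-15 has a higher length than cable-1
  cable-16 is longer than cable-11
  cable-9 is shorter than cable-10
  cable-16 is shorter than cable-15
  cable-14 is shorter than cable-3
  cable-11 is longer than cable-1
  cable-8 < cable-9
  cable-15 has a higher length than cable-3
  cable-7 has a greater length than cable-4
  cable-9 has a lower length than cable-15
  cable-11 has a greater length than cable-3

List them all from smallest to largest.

The consecutive links are each given: cable-4 < cable-7; cable-7 < cable-1; cable-1 < cable-8; cable-8 < cable-9; cable-9 < cable-10; cable-10 < cable-14; cable-14 < cable-3; cable-3 < cable-11; cable-11 < cable-16; cable-16 < cable-15; cable-15 < cable-2.

cable-4 < cable-7 < cable-1 < cable-8 < cable-9 < cable-10 < cable-14 < cable-3 < cable-11 < cable-16 < cable-15 < cable-2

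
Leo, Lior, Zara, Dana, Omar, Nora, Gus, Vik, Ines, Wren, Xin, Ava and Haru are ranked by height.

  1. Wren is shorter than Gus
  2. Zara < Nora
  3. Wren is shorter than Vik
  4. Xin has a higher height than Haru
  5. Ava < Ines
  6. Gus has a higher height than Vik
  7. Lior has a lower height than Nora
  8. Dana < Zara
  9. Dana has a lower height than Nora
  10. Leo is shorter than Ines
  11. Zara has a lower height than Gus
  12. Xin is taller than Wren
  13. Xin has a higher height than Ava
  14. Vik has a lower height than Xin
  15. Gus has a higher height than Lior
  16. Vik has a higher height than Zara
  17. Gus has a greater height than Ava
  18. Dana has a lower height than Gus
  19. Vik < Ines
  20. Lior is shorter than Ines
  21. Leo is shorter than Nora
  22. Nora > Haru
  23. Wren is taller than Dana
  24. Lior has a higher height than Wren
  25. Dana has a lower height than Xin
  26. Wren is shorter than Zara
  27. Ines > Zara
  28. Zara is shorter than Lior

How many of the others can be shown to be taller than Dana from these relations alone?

Directly above Dana: Wren, Zara, Gus, Nora, Xin.
One step further: Lior, Vik, Ines (8 so far).
Nothing else is reachable above Dana; 8 in all.

8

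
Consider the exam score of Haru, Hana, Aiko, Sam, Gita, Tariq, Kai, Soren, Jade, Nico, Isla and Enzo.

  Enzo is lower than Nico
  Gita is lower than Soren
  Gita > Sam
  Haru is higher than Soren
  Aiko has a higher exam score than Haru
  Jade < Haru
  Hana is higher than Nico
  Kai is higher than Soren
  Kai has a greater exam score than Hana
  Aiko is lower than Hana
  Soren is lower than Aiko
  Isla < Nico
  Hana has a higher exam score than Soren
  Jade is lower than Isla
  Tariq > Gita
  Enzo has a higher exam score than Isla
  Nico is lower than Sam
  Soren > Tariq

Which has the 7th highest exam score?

Piecing the relations together gives one ordering: Jade < Isla < Enzo < Nico < Sam < Gita < Tariq < Soren < Haru < Aiko < Hana < Kai.
Counting 7 from the largest end gives Gita.

Gita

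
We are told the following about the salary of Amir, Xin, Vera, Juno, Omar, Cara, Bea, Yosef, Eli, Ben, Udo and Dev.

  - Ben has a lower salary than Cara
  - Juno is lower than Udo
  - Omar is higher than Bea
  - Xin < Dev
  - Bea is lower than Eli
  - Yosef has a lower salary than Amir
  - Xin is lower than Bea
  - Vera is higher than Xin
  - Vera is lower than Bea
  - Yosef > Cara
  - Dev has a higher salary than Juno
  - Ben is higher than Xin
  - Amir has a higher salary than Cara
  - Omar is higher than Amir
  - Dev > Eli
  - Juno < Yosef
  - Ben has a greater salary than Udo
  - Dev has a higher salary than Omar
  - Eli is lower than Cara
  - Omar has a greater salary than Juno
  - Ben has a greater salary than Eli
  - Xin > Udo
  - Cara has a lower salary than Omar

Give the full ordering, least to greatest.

Juno < Udo < Xin < Vera < Bea < Eli < Ben < Cara < Yosef < Amir < Omar < Dev

Nothing is placed below Juno, so it is least; from there Juno < Udo; Udo < Xin; Xin < Vera; Vera < Bea; Bea < Eli; Eli < Ben; Ben < Cara; Cara < Yosef; Yosef < Amir; Amir < Omar; Omar < Dev, each given directly.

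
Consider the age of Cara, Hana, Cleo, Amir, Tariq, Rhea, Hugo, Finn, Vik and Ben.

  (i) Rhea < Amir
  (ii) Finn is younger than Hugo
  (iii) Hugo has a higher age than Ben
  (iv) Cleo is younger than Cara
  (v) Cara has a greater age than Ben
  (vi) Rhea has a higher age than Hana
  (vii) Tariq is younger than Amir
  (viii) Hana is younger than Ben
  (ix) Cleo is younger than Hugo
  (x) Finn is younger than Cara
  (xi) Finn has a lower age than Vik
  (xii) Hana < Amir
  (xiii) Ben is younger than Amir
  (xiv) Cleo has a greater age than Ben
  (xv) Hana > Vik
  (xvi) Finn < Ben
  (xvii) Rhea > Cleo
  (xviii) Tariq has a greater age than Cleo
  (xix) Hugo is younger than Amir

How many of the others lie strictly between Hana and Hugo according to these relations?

2

The relations place Hana below Hugo. An element lies strictly between them when it is forced above Hana and also forced below Hugo.
Above Hana: {Ben, Cleo, Rhea, Tariq, Cara, Amir}. Below Hugo: {Finn, Vik, Ben, Cleo}.
Intersection: {Ben, Cleo} — 2.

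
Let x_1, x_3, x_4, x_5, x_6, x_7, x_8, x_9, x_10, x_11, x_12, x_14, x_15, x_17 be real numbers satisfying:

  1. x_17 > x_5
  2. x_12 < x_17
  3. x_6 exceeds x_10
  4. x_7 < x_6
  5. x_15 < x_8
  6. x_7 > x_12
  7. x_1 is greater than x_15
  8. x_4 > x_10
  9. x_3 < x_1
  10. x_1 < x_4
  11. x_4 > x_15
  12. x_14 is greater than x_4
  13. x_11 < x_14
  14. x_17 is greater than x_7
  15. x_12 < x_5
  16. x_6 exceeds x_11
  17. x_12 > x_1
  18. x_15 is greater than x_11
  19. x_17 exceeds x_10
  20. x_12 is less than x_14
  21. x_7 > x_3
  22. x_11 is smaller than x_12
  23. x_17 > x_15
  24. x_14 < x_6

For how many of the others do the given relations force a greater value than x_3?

The elements the relations force above x_3 are x_1, x_12, x_7, x_4, x_5, x_17, x_14, x_6 — no chain reaches any other.
That is 8.

8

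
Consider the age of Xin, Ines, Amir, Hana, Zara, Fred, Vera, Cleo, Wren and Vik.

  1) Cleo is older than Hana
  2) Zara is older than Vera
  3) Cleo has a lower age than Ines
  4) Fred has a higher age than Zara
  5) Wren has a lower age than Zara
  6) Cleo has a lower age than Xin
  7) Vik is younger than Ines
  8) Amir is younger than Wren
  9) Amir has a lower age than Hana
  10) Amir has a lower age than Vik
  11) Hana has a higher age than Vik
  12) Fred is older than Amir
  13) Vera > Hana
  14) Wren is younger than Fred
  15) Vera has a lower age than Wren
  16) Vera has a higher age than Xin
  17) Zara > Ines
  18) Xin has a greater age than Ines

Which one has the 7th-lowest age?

The consecutive relations fix a unique order: Amir < Vik < Hana < Cleo < Ines < Xin < Vera < Wren < Zara < Fred.
Counting 7 from the smallest end gives Vera.

Vera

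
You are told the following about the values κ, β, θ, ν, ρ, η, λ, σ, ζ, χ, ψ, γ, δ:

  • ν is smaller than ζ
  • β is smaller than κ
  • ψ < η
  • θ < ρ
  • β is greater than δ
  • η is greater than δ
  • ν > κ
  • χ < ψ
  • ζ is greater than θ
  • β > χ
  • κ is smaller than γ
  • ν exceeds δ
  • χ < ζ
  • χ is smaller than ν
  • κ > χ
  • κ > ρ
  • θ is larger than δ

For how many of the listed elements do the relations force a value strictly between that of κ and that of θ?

1

Chaining upward from θ reaches: ρ, γ, ν, ζ.
Chaining downward from κ reaches: χ, δ, ρ, β.
Strictly between θ and κ are those in both lists: ρ — 1 element.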